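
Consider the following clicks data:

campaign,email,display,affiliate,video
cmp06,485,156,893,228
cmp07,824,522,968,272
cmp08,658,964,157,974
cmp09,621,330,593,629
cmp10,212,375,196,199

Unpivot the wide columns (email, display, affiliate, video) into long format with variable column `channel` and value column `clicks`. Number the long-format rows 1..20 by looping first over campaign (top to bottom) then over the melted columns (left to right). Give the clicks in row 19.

196

20 rows total (5 × 4). Row 19: index ⌊(19-1)/4⌋ = 4 into campaign → cmp10; (19-1) mod 4 = 2 into the melted columns → affiliate.
So row 19 is (cmp10, affiliate, 196); clicks = 196.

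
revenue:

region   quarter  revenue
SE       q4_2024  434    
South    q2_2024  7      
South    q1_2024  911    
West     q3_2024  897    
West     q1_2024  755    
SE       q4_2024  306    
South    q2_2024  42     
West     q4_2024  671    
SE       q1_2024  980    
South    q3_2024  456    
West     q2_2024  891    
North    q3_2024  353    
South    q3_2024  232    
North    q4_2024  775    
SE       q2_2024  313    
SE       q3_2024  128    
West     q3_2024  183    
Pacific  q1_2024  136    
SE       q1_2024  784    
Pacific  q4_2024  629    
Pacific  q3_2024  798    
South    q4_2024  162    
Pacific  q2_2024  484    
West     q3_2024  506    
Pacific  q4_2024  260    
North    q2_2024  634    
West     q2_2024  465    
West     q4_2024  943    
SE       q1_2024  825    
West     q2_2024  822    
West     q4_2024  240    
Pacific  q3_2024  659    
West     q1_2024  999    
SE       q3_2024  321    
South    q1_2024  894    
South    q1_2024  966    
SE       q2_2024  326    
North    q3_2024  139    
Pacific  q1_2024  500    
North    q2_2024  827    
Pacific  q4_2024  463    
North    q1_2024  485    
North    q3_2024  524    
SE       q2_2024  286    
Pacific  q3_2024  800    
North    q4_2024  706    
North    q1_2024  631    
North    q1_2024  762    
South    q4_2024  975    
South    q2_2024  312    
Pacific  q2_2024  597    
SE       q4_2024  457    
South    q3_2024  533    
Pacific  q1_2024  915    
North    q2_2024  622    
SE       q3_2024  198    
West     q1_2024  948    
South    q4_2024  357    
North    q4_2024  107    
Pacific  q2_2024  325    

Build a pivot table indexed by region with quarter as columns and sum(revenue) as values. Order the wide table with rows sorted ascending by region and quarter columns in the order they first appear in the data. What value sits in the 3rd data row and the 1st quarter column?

1197

With rows sorted ascending by region, row 3 is region=SE. quarter columns in first-appearance order: q4_2024, q2_2024, q1_2024, q3_2024; column 1 is q4_2024.
Long rows with region=SE, quarter=q4_2024: 434 + 306 + 457 = 1197.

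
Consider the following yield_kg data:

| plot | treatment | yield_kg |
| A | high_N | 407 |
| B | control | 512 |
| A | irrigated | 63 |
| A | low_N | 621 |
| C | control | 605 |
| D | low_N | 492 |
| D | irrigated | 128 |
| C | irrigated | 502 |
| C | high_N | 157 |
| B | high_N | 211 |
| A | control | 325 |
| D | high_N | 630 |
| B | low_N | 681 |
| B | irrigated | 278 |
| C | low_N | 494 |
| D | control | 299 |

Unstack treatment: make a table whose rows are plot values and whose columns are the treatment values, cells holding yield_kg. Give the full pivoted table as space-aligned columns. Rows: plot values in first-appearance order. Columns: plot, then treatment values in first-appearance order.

plot  high_N  control  irrigated  low_N
A     407     325      63         621  
B     211     512      278        681  
C     157     605      502        494  
D     630     299      128        492  

Columns: plot plus the 4 distinct treatment values (high_N, control, irrigated, low_N).
For example, row A column high_N takes yield_kg=407 from the long row (A, high_N).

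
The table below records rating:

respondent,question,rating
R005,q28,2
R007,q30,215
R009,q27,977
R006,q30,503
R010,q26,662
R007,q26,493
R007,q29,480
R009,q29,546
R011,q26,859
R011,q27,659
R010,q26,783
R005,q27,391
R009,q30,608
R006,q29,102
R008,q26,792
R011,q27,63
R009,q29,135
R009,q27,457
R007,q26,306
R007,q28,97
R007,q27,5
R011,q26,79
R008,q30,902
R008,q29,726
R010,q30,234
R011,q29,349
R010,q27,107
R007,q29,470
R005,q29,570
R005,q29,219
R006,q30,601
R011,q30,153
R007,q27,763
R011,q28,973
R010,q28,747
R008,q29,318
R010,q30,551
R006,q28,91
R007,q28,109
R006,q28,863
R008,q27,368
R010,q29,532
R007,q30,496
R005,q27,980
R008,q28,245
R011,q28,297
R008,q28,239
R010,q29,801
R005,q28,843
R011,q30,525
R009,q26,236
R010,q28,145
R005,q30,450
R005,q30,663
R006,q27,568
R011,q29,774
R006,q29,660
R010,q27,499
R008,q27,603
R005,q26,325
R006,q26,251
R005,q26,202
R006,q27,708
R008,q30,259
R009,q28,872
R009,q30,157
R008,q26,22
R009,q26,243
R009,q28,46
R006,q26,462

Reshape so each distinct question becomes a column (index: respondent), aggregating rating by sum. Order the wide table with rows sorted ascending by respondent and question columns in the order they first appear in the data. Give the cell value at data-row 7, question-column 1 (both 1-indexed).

1270

With rows sorted ascending by respondent, row 7 is respondent=R011. question columns in first-appearance order: q28, q30, q27, q26, q29; column 1 is q28.
Long rows with respondent=R011, question=q28: 973 + 297 = 1270.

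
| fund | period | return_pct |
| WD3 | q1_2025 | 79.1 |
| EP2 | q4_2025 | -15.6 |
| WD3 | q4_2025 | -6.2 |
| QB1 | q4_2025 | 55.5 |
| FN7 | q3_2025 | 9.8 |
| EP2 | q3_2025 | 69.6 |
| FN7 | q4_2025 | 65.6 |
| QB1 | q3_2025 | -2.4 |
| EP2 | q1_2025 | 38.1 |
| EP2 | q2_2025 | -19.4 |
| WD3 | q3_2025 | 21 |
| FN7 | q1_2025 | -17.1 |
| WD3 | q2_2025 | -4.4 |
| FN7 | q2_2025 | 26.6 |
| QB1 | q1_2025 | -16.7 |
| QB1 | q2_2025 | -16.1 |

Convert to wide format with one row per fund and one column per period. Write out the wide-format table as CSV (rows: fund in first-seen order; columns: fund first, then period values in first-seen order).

fund,q1_2025,q4_2025,q3_2025,q2_2025
WD3,79.1,-6.2,21,-4.4
EP2,38.1,-15.6,69.6,-19.4
QB1,-16.7,55.5,-2.4,-16.1
FN7,-17.1,65.6,9.8,26.6

Columns: fund plus the 4 distinct period values (q1_2025, q4_2025, q3_2025, q2_2025).
For example, row WD3 column q1_2025 takes return_pct=79.1 from the long row (WD3, q1_2025).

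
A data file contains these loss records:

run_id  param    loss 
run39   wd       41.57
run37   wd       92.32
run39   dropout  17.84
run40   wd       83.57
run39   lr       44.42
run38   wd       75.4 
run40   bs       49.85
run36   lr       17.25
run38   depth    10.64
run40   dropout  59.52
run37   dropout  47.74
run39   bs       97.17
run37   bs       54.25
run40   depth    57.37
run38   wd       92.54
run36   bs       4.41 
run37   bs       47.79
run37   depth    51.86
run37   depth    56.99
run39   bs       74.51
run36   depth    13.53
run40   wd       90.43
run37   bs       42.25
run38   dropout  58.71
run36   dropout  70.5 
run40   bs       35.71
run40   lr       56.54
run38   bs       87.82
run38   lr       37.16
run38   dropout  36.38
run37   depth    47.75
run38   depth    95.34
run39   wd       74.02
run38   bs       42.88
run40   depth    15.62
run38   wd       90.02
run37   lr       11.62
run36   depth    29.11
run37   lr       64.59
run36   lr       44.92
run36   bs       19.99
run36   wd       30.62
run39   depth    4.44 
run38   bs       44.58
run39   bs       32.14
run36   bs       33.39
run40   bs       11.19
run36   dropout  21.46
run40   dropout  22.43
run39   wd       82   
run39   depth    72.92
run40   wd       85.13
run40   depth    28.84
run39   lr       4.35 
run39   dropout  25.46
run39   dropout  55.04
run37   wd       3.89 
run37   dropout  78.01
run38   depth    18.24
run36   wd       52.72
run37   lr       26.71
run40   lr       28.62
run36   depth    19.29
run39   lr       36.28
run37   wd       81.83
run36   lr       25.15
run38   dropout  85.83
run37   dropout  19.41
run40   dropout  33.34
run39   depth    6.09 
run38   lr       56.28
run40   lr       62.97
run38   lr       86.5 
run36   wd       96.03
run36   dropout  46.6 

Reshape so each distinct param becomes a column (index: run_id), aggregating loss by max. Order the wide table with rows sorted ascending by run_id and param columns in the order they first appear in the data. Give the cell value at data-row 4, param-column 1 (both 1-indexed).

82

With rows sorted ascending by run_id, row 4 is run_id=run39. param columns in first-appearance order: wd, dropout, lr, bs, depth; column 1 is wd.
Long rows with run_id=run39, param=wd: max(41.57, 74.02, 82) = 82.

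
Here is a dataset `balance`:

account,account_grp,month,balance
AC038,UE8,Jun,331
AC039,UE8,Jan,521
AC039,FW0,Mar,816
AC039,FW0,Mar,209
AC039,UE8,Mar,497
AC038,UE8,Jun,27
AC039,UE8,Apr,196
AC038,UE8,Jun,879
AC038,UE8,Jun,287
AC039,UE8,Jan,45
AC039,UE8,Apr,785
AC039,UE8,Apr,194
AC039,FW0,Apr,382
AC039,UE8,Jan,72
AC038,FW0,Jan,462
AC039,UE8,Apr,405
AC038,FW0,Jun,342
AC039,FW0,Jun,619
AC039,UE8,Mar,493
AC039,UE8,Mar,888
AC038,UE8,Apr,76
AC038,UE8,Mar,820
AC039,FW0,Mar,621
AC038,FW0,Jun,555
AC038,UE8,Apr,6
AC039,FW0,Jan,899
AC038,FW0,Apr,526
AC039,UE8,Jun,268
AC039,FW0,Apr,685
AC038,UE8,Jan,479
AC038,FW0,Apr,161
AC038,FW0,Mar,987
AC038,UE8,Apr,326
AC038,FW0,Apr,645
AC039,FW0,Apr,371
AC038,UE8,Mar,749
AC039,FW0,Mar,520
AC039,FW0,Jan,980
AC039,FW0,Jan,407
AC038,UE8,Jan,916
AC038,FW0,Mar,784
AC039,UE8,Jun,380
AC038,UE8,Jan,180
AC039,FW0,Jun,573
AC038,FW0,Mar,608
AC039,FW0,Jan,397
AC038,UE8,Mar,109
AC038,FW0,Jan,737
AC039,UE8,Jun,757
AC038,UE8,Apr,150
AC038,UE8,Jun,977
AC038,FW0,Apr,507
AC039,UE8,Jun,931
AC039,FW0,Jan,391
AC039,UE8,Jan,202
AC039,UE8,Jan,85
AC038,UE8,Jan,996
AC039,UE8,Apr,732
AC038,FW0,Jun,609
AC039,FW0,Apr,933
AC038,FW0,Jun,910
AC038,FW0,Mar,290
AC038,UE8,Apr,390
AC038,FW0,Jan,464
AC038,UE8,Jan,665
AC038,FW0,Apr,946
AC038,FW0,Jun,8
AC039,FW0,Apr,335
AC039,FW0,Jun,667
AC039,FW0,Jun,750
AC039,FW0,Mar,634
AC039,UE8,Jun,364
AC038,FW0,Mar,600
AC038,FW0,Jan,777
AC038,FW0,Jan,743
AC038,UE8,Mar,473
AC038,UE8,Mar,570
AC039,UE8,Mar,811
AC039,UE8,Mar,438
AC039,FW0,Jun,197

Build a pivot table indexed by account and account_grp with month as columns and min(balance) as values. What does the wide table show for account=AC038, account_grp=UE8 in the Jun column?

Rows with account=AC038, account_grp=UE8 and month=Jun: balance values are 331, 27, 879, 287, 977.
min(331, 27, 879, 287, 977) = 27.

27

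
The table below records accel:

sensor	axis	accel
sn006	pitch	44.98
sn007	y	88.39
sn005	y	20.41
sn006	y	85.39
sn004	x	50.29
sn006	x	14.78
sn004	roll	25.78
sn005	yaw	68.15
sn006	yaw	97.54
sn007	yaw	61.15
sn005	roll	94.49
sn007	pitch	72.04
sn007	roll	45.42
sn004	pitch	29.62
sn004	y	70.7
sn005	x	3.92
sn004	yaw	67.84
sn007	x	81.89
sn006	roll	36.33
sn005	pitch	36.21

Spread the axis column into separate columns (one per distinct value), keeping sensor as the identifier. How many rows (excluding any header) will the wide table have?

4 distinct sensor values → 4 rows.

4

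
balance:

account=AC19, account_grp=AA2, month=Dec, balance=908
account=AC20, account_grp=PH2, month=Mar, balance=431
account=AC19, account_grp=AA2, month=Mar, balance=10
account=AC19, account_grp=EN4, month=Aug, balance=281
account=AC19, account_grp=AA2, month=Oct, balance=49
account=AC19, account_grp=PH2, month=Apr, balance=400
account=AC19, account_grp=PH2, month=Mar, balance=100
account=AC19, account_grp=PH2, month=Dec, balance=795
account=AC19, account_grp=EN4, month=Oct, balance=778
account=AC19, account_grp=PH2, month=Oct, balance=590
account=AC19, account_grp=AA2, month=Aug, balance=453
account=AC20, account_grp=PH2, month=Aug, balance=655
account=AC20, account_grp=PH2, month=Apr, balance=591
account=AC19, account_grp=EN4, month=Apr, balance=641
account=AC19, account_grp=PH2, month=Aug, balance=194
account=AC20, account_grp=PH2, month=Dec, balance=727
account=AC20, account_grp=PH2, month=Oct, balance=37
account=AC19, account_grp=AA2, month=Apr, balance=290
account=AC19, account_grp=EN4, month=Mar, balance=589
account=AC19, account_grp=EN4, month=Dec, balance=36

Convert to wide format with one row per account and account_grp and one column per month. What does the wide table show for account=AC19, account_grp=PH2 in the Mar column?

100

Wide layout: rows indexed by account and account_grp, columns are the 5 distinct month values (Dec, Mar, Aug, Oct, Apr).
Cell (account=AC19, account_grp=PH2, month=Mar) draws from the long row where account=AC19, account_grp=PH2 and month=Mar, which has balance=100.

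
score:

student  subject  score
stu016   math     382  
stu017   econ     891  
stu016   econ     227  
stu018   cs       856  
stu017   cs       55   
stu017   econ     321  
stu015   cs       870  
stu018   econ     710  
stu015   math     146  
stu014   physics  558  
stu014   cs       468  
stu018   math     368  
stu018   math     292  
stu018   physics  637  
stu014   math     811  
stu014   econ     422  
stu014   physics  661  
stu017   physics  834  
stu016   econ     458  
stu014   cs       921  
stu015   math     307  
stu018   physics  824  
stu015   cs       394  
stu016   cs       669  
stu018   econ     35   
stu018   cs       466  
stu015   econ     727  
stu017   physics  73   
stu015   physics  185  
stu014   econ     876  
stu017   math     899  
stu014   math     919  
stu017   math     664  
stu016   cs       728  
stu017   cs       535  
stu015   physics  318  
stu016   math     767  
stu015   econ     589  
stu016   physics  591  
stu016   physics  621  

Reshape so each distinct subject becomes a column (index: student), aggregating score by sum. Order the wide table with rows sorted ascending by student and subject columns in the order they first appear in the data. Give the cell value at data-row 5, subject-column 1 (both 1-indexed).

With rows sorted ascending by student, row 5 is student=stu018. subject columns in first-appearance order: math, econ, cs, physics; column 1 is math.
Long rows with student=stu018, subject=math: 368 + 292 = 660.

660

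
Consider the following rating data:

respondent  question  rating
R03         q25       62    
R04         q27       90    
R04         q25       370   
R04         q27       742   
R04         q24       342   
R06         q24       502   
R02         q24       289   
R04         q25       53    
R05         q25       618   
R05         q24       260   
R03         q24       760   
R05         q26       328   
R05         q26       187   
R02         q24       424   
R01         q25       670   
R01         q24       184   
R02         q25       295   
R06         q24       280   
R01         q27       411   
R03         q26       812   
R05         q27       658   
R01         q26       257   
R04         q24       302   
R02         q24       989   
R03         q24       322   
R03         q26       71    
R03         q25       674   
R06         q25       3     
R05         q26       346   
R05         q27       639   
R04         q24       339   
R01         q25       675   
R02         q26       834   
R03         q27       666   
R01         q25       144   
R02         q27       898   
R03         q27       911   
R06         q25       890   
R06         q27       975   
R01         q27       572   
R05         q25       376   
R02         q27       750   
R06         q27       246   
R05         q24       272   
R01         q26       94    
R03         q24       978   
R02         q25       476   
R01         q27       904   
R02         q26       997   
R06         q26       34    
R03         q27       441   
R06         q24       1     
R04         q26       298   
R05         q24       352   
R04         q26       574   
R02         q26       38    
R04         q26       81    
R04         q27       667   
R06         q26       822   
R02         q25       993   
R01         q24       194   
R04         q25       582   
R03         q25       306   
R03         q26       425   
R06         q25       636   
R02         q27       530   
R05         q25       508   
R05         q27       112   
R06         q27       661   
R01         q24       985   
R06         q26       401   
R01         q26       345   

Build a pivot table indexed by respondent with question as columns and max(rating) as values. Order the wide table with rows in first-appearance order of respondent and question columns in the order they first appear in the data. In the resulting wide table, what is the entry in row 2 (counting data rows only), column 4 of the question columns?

574

With rows in first-appearance order of respondent, row 2 is respondent=R04. question columns in first-appearance order: q25, q27, q24, q26; column 4 is q26.
Long rows with respondent=R04, question=q26: max(298, 574, 81) = 574.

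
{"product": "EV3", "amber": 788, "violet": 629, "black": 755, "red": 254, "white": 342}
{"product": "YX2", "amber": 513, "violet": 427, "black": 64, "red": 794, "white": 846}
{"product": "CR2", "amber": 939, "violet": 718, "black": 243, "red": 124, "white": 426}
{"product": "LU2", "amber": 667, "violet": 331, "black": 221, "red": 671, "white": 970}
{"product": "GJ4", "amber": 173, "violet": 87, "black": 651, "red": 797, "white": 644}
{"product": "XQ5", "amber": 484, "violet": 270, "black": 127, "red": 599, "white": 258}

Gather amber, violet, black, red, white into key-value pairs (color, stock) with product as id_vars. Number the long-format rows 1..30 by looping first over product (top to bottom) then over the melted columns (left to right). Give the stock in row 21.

30 rows total (6 × 5). Row 21: index ⌊(21-1)/5⌋ = 4 into product → GJ4; (21-1) mod 5 = 0 into the melted columns → amber.
So row 21 is (GJ4, amber, 173); stock = 173.

173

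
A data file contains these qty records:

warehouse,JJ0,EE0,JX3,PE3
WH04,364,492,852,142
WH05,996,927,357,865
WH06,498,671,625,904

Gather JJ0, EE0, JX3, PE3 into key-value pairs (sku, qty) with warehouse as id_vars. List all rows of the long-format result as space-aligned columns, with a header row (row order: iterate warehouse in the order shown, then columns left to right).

warehouse  sku  qty
WH04       JJ0  364
WH04       EE0  492
WH04       JX3  852
WH04       PE3  142
WH05       JJ0  996
WH05       EE0  927
WH05       JX3  357
WH05       PE3  865
WH06       JJ0  498
WH06       EE0  671
WH06       JX3  625
WH06       PE3  904

Each (warehouse, column) pair becomes one row: 3 × 4 = 12 rows.
For example, (WH04, JJ0) → qty=364.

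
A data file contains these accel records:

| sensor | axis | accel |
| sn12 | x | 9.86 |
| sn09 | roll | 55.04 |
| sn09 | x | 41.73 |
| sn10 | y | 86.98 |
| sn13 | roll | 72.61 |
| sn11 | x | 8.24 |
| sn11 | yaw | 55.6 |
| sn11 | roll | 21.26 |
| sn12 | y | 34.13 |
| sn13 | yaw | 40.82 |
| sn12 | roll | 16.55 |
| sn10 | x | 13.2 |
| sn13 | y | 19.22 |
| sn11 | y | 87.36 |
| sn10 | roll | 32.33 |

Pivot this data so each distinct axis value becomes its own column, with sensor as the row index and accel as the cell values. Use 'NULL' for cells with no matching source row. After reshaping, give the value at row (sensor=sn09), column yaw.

No long-format row has sensor=sn09 and axis=yaw, so the cell is NULL.

NULL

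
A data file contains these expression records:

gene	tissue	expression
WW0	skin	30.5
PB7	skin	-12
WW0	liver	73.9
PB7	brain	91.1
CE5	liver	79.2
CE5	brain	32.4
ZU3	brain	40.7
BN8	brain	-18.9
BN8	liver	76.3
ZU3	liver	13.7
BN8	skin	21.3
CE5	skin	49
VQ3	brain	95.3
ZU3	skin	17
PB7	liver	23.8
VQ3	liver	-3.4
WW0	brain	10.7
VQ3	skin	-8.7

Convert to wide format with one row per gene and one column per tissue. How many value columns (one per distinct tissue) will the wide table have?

3 distinct tissue values: skin, brain, liver.

3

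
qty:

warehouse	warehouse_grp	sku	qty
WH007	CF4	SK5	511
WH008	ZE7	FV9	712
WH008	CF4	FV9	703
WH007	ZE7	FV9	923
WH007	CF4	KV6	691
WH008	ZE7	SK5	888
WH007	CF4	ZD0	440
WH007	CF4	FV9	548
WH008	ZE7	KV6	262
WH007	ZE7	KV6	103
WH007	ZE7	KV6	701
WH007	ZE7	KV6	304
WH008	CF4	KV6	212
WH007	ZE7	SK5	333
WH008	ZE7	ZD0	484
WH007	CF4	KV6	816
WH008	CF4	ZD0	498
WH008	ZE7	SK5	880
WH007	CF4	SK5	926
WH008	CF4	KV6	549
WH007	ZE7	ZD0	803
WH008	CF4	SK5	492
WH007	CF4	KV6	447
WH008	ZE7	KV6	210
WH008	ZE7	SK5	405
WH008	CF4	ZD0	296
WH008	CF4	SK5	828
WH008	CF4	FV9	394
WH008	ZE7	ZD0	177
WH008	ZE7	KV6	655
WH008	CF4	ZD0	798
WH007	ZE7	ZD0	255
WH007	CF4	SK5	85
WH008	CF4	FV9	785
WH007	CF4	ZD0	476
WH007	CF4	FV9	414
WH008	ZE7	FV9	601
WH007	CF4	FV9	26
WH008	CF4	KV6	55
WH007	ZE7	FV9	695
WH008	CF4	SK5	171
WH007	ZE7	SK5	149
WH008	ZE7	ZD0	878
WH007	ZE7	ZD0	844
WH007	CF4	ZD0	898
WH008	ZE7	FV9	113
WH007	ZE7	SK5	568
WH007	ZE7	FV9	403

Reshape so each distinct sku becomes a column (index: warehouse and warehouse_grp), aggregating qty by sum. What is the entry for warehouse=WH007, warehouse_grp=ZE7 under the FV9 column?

Rows with warehouse=WH007, warehouse_grp=ZE7 and sku=FV9: qty values are 923, 695, 403.
923 + 695 + 403 = 2021.

2021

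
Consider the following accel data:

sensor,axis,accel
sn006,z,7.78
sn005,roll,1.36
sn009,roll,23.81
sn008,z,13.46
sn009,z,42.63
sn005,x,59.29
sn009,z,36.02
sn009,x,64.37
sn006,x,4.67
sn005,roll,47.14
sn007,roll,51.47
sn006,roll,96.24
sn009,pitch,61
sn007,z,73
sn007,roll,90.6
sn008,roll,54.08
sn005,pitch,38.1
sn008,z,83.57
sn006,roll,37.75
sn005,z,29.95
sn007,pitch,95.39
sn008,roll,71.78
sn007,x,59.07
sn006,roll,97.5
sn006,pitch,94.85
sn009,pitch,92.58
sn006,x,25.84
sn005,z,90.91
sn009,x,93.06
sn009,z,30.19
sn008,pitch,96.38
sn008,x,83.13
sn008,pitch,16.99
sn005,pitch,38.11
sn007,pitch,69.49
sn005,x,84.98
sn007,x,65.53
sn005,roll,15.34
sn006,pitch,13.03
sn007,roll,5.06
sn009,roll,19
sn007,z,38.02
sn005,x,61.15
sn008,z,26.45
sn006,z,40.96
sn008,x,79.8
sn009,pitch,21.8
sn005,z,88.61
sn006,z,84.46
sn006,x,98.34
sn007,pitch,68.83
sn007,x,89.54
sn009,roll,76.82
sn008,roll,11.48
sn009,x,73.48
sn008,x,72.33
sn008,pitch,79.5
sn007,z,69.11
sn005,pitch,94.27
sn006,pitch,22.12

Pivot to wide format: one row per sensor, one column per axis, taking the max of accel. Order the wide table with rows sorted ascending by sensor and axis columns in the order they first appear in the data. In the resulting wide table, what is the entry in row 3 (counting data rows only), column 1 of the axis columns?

73

With rows sorted ascending by sensor, row 3 is sensor=sn007. axis columns in first-appearance order: z, roll, x, pitch; column 1 is z.
Long rows with sensor=sn007, axis=z: max(73, 38.02, 69.11) = 73.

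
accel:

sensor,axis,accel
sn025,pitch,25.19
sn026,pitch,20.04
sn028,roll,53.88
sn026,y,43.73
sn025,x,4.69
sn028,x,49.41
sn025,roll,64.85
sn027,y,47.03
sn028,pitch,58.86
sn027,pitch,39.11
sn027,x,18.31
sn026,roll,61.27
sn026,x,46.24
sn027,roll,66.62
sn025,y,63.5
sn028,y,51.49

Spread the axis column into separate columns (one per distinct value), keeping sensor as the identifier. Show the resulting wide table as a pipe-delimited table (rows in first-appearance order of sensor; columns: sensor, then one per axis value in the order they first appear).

| sensor | pitch | roll | y | x |
| sn025 | 25.19 | 64.85 | 63.5 | 4.69 |
| sn026 | 20.04 | 61.27 | 43.73 | 46.24 |
| sn028 | 58.86 | 53.88 | 51.49 | 49.41 |
| sn027 | 39.11 | 66.62 | 47.03 | 18.31 |

Columns: sensor plus the 4 distinct axis values (pitch, roll, y, x).
For example, row sn025 column pitch takes accel=25.19 from the long row (sn025, pitch).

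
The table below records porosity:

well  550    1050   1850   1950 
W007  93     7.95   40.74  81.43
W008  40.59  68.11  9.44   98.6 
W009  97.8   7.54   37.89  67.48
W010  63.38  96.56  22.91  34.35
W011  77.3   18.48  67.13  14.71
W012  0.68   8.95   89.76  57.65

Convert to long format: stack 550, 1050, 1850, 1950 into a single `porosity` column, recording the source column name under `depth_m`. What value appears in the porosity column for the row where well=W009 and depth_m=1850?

37.89

Unpivoting turns each (well, wide-column) pair into one long row.
The wide cell at row W009, column 1850 holds 37.89, so the long row (W009, 1850) has porosity=37.89.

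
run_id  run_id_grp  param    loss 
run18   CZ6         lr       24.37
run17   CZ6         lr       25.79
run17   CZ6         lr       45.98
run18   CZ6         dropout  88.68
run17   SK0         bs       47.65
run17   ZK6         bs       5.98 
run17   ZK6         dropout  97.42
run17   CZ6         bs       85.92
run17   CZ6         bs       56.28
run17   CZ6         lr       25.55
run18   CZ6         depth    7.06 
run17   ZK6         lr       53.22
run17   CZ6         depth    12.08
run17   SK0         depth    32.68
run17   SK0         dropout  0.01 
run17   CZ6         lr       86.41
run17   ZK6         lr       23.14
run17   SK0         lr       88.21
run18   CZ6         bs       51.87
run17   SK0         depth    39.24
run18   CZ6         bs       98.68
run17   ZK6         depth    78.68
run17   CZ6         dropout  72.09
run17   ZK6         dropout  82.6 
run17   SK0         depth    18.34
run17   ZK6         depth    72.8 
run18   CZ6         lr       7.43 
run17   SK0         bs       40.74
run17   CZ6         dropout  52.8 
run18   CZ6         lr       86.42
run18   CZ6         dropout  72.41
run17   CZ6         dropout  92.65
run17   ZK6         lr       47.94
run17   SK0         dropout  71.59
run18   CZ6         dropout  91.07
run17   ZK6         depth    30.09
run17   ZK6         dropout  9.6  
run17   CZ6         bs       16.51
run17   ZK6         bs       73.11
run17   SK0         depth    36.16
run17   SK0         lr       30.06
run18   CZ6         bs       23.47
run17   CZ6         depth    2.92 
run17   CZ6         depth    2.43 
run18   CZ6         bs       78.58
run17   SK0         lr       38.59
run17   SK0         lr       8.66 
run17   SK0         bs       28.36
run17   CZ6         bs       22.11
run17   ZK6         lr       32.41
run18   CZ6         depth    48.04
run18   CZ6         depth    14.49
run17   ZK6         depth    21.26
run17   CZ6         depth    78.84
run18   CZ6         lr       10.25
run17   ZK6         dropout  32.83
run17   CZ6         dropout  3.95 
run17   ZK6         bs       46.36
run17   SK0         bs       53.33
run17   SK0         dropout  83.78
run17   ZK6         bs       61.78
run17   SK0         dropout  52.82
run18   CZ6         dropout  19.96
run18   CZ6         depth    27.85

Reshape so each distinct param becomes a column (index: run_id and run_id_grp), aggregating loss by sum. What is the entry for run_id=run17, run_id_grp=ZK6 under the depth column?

Rows with run_id=run17, run_id_grp=ZK6 and param=depth: loss values are 78.68, 72.8, 30.09, 21.26.
78.68 + 72.8 + 30.09 + 21.26 = 202.83.

202.83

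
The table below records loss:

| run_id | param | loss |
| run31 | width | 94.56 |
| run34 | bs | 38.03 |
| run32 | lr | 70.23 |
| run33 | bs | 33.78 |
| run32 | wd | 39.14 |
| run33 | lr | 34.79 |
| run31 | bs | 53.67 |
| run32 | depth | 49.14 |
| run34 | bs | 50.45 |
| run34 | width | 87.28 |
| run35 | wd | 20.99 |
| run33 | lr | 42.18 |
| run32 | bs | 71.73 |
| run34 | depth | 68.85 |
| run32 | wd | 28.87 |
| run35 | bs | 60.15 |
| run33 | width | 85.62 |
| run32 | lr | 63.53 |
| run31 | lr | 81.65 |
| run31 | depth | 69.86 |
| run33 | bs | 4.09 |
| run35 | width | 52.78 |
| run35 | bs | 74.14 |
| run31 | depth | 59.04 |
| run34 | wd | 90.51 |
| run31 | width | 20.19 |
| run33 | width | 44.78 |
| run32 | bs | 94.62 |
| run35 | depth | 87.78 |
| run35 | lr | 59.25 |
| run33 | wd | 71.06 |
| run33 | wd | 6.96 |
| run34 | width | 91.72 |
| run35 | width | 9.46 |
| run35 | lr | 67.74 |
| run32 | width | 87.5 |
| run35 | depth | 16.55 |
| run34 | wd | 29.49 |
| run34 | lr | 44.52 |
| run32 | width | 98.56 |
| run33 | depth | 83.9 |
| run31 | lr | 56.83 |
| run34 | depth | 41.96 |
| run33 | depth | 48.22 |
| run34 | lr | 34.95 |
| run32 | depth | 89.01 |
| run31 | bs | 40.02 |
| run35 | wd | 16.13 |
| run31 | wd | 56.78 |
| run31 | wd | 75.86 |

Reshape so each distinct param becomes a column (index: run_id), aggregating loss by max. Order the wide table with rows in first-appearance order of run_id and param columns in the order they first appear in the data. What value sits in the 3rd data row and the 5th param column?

89.01

With rows in first-appearance order of run_id, row 3 is run_id=run32. param columns in first-appearance order: width, bs, lr, wd, depth; column 5 is depth.
Long rows with run_id=run32, param=depth: max(49.14, 89.01) = 89.01.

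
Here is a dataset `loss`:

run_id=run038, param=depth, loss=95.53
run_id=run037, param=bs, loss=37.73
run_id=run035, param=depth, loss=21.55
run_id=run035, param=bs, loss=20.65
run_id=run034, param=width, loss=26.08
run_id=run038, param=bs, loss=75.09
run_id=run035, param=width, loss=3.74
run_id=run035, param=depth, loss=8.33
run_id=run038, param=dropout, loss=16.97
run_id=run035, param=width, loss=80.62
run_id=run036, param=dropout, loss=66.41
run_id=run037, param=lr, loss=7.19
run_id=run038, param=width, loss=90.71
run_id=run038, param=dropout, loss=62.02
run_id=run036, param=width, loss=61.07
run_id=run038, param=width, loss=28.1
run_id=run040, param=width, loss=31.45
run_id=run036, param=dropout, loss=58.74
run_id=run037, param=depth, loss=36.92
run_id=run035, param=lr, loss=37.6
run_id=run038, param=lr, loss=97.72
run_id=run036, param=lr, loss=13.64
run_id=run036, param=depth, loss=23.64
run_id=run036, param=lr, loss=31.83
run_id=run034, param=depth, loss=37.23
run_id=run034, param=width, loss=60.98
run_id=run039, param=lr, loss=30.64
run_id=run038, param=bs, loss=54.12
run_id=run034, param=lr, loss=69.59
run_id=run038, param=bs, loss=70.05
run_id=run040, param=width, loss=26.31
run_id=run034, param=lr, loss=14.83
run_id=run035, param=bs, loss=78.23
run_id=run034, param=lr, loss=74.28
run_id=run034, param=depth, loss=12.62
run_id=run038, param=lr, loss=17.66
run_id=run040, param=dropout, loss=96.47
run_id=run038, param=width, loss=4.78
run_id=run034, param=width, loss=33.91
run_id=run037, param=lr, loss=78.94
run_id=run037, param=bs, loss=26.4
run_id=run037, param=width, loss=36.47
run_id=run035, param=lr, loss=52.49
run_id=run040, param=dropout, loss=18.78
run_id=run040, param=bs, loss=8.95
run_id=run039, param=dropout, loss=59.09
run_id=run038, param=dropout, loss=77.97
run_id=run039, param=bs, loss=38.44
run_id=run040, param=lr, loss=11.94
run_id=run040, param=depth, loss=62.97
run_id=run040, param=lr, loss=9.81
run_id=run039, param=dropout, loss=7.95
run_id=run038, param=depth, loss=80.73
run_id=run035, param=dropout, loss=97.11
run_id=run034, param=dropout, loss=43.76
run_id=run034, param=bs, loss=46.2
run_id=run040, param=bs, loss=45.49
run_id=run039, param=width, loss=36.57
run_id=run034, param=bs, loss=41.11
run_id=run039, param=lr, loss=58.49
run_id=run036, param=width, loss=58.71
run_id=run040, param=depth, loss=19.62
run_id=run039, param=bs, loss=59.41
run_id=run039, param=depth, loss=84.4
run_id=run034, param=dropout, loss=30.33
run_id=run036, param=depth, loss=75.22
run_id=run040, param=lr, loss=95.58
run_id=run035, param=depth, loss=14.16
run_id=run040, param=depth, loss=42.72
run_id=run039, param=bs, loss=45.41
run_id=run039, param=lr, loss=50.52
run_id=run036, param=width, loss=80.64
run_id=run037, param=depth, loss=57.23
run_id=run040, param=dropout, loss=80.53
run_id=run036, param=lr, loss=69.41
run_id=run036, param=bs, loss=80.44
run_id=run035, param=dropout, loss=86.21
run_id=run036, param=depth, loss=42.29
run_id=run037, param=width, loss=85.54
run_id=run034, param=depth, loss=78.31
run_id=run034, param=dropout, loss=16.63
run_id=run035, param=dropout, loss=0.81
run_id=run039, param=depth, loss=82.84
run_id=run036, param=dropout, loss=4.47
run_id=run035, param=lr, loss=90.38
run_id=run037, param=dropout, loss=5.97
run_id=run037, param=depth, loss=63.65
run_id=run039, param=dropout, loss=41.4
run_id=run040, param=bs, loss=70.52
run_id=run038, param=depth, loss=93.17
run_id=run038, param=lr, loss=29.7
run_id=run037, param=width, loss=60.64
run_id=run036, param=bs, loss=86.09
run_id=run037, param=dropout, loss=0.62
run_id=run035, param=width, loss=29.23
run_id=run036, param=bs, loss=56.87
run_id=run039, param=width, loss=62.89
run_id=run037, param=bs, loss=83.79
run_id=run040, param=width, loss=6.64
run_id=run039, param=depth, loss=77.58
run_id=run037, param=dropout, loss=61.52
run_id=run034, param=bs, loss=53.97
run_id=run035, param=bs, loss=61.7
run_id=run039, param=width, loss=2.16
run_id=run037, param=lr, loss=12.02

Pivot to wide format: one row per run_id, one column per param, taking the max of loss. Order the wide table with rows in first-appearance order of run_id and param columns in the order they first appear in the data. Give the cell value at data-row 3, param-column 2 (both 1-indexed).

78.23

With rows in first-appearance order of run_id, row 3 is run_id=run035. param columns in first-appearance order: depth, bs, width, dropout, lr; column 2 is bs.
Long rows with run_id=run035, param=bs: max(20.65, 78.23, 61.7) = 78.23.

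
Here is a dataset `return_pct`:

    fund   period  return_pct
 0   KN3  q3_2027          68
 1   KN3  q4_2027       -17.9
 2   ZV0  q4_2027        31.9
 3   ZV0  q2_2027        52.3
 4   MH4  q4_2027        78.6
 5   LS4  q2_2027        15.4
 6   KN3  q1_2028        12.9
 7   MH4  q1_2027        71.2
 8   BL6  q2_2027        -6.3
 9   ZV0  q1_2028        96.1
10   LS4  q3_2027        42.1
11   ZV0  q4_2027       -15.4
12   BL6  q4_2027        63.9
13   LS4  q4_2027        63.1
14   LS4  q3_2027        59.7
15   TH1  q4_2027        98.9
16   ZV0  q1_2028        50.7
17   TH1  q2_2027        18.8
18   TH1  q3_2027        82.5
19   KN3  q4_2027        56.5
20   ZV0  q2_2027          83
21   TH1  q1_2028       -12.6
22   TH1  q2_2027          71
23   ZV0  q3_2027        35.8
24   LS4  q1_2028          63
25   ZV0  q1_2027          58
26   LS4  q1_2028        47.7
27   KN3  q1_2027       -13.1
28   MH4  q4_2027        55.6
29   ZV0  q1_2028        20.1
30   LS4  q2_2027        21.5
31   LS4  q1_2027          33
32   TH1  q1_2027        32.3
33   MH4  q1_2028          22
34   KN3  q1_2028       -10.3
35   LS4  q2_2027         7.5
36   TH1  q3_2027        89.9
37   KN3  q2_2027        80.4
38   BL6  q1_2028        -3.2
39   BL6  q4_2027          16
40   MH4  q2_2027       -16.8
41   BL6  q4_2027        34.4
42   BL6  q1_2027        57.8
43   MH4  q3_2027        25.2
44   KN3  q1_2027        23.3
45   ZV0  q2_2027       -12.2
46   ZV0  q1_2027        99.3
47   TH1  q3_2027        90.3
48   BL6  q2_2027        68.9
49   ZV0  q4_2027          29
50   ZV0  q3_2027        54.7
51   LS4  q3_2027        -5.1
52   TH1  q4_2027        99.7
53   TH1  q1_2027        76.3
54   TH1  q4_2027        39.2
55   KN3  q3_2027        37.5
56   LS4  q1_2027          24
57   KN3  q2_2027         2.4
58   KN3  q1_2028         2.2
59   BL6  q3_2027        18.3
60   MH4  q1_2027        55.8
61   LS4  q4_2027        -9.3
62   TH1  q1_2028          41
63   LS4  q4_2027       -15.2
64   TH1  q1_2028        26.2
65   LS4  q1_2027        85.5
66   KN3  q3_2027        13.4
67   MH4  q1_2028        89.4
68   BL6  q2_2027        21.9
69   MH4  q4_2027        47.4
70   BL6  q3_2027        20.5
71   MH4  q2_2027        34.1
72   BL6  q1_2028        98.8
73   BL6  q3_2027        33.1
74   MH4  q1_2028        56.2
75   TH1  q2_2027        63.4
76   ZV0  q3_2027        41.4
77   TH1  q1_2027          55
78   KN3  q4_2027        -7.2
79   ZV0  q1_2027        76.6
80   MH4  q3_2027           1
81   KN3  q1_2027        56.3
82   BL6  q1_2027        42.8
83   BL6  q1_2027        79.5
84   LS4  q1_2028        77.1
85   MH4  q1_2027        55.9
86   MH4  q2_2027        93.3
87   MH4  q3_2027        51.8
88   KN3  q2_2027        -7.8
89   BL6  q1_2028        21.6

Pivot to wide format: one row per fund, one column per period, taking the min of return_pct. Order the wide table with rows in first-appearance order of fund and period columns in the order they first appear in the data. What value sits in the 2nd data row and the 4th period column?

20.1

With rows in first-appearance order of fund, row 2 is fund=ZV0. period columns in first-appearance order: q3_2027, q4_2027, q2_2027, q1_2028, q1_2027; column 4 is q1_2028.
Long rows with fund=ZV0, period=q1_2028: min(96.1, 50.7, 20.1) = 20.1.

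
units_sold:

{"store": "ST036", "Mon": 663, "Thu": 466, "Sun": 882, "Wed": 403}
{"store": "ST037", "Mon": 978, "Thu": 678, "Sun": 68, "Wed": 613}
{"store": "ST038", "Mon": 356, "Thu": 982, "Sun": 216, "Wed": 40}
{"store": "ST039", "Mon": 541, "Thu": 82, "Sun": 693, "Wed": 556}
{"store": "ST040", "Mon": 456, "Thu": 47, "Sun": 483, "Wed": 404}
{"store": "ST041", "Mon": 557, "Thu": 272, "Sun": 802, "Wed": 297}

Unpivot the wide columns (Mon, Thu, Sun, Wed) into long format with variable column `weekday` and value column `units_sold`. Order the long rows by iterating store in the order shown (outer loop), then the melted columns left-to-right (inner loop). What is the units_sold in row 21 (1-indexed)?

24 rows total (6 × 4). Row 21: index ⌊(21-1)/4⌋ = 5 into store → ST041; (21-1) mod 4 = 0 into the melted columns → Mon.
So row 21 is (ST041, Mon, 557); units_sold = 557.

557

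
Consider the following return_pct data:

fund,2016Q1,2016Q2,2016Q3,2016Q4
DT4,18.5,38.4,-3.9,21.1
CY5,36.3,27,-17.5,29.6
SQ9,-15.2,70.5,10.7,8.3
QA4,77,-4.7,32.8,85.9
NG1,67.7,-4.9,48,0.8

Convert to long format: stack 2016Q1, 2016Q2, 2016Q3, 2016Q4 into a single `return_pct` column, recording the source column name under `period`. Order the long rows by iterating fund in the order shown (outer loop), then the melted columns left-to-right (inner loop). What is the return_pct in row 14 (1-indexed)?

20 rows total (5 × 4). Row 14: index ⌊(14-1)/4⌋ = 3 into fund → QA4; (14-1) mod 4 = 1 into the melted columns → 2016Q2.
So row 14 is (QA4, 2016Q2, -4.7); return_pct = -4.7.

-4.7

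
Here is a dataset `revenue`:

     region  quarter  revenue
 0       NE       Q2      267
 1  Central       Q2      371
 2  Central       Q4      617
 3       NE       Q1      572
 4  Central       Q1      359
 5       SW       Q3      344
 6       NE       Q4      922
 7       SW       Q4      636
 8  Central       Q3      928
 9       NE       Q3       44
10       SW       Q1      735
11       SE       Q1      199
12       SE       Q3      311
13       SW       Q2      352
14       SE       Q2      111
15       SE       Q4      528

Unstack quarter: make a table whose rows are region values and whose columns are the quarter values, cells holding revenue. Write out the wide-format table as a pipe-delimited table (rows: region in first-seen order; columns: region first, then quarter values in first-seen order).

Columns: region plus the 4 distinct quarter values (Q2, Q4, Q1, Q3).
For example, row NE column Q2 takes revenue=267 from the long row (NE, Q2).

| region | Q2 | Q4 | Q1 | Q3 |
| NE | 267 | 922 | 572 | 44 |
| Central | 371 | 617 | 359 | 928 |
| SW | 352 | 636 | 735 | 344 |
| SE | 111 | 528 | 199 | 311 |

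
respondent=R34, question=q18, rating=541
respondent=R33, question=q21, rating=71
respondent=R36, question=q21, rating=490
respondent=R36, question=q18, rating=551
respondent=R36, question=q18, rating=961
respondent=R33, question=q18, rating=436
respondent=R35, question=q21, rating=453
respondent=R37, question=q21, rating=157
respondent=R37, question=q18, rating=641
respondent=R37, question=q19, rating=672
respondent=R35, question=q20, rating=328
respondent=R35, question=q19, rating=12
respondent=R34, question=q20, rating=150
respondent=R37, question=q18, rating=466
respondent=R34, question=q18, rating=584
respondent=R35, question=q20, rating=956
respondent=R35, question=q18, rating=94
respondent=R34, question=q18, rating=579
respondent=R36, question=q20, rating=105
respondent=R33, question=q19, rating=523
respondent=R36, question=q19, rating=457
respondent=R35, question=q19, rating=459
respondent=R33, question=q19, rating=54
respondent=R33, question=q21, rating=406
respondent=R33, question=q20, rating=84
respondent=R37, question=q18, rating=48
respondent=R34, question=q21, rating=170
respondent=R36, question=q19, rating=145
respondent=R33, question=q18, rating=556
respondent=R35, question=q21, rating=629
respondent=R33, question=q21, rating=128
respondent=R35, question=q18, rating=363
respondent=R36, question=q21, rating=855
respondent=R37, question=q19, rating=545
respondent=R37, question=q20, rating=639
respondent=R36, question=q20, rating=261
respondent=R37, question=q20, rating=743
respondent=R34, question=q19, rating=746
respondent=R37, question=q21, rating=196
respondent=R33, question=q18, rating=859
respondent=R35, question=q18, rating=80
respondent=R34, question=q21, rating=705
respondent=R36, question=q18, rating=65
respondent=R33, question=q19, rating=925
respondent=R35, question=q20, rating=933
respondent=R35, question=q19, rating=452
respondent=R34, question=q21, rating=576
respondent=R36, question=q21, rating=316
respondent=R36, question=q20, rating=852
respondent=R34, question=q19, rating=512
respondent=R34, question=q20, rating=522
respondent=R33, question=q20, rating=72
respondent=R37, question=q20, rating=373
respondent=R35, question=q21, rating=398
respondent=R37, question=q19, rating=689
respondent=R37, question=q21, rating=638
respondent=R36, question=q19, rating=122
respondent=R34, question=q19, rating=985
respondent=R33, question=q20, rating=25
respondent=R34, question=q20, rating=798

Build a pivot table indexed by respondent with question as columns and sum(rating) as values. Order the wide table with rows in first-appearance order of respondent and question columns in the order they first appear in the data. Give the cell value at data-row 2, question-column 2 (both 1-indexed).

With rows in first-appearance order of respondent, row 2 is respondent=R33. question columns in first-appearance order: q18, q21, q19, q20; column 2 is q21.
Long rows with respondent=R33, question=q21: 71 + 406 + 128 = 605.

605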